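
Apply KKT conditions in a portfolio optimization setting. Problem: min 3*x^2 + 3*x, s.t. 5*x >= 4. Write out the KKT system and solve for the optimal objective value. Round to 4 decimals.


Step 1: Try lambda = 0 (constraint inactive).
x_unc = -3/(2*3) = -0.5
Check: 5*-0.5 = -2.5 < 4 -- violated!
Step 2: Constraint must be active: 5*x = 4
x* = 4/5 = 0.8
lambda = (2*3*0.8 + 3)/5 = 1.56
Step 3: Compute optimal value.
f(x*) = 3*0.8^2 + 3*0.8 = 4.32


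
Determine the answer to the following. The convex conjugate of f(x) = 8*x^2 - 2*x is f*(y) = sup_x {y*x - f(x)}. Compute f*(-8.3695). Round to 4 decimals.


f*(y) = sup_x {y*x - a*x^2 - b*x} = sup_x {(y-b)*x - a*x^2}
FOC: (y - b) - 2a*x = 0 => x* = (y - b)/(2a)
x* = (-8.3695 + 2)/(2*8) = -0.3981
f*(-8.3695) = (y-b)^2/(4a) = (-8.3695 + 2)^2/(4*8)
= 40.5705/32 = 1.2678


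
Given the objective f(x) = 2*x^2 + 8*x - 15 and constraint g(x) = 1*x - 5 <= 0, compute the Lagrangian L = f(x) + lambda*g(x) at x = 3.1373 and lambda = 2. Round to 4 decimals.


Step 1: Evaluate f(x).
f(3.1373) = 2*3.1373^2 + 8*3.1373 - 15 = 29.7837
Step 2: Evaluate g(x).
g(3.1373) = 1*3.1373 - 5 = -1.8627
Step 3: Compute Lagrangian.
L = 29.7837 + 2*-1.8627 = 26.0583


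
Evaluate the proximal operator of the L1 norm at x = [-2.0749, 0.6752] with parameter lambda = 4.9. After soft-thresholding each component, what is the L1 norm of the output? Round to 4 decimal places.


Soft-thresholding with lambda = 4.9:
prox(-2.0749) = sign(-2.0749)*max(|-2.0749| - 4.9, 0) = 0.0
prox(0.6752) = sign(0.6752)*max(|0.6752| - 4.9, 0) = 0.0
prox(x) = [0.0, 0.0]
||prox(x)||_1 = 0.0 + 0.0 = 0.0


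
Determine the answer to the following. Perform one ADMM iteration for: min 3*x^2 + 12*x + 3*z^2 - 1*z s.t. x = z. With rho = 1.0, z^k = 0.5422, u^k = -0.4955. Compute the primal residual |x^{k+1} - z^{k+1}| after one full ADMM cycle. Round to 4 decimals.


ADMM iteration with rho = 1.0, z^k = 0.5422, u^k = -0.4955
Step 1: x-update.
Minimize 3*x^2 + 12*x + (1.0/2)*(x - 0.5422 - 0.4955)^2
FOC: (2*3 + 1.0)*x = -12 + 1.0*(0.5422 + 0.4955)
x^{k+1} = -1.566
Step 2: z-update.
Minimize 3*z^2 - 1*z + (1.0/2)*(-1.566 - z - 0.4955)^2
FOC: (2*3 + 1.0)*z = 1 + 1.0*(-1.566 - 0.4955)
z^{k+1} = -0.1516
Step 3: u-update.
u^{k+1} = -0.4955 - 1.566 + 0.1516 = -1.9099
Step 4: Primal residual = |-1.566 + 0.1516| = 1.4144


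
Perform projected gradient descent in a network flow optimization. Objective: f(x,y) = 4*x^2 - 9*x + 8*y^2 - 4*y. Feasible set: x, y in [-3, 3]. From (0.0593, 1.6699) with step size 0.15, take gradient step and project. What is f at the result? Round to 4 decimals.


Step 1: Compute gradient at (0.0593, 1.6699).
grad_x = 2*4*0.0593 - 9 = -8.5256
grad_y = 2*8*1.6699 - 4 = 22.7184
Step 2: Gradient step.
x_raw = 0.0593 - 0.15*-8.5256 = 1.3381
y_raw = 1.6699 - 0.15*22.7184 = -1.7379
Step 3: Project onto [-3, 3].
x_proj = clip(1.3381) = 1.3381
y_proj = clip(-1.7379) = -1.7379
Step 4: Evaluate f.
f(1.3381, -1.7379) = 26.2319


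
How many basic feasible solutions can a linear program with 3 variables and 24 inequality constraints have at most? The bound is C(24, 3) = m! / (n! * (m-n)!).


Each vertex corresponds to some choice of n active constraints out of m, so the number of vertices is at most C(m, n) = m! / (n!(m-n)!).
m = 24, n = 3
Numerator: 24 * 23 * 22
Denominator: 3! = 6
C(24, 3) = 2024


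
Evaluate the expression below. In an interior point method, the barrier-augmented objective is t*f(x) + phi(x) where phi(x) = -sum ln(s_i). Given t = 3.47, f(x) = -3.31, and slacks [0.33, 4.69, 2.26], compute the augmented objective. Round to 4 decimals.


Step 1: Compute log-barrier.
ln values: [-1.1087, 1.5454, 0.8154]
phi = -(-1.1087 + 1.5454 + 0.8154) = -1.2521
Step 2: Compute augmented objective.
t*f(x) = 3.47*-3.31 = -11.4857
Total = -11.4857 - 1.2521 = -12.7378


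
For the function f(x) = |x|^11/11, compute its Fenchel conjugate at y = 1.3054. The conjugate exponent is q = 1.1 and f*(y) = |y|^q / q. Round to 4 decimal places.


The conjugate exponent q satisfies 1/p + 1/q = 1.
p = 11, so q = 11/(11 - 1) = 1.1
|y|^q = 1.3054^1.1 = 1.3407
f*(1.3054) = 1.3407 / 1.1 = 1.2188


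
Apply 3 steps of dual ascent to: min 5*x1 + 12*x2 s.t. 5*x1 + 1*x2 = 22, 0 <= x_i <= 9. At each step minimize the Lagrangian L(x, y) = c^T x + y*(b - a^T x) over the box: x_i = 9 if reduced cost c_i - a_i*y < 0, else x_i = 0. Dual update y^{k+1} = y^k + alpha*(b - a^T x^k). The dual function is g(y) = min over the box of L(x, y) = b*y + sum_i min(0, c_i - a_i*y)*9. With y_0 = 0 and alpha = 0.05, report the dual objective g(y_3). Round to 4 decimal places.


Dual ascent for LP: min 5*x1 + 12*x2, 5*x1 + 1*x2 = 22, 0 <= x_i <= 9
Step 1: y^k = 0.0, reduced costs: (5.0, 12.0)
  x^k = (0.0, 0.0), subgradient = b - a^T x = 22.0
  y^{k+1} = 0.0 + 0.05*22.0 = 1.1
Step 2: y^k = 1.1, reduced costs: (-0.5, 10.9)
  x^k = (9.0, 0.0), subgradient = b - a^T x = -23.0
  y^{k+1} = 1.1 + 0.05*-23.0 = -0.05
Step 3: y^k = -0.05, reduced costs: (5.25, 12.05)
  x^k = (0.0, 0.0), subgradient = b - a^T x = 22.0
  y^{k+1} = -0.05 + 0.05*22.0 = 1.05
Dual objective at y_3 = 1.05: reduced costs (-0.25, 10.95), box minimizer x = (9.0, 0.0)
g(y_3) = b*y + (c1 - a1*y)*x1 + (c2 - a2*y)*x2 = 22*1.05 + (-0.25)*9.0 + 10.95*0.0 = 23.1 - 2.25 + 0.0 = 20.85


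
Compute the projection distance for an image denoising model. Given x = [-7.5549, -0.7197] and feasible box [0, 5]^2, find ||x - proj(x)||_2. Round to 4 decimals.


Project each component onto [0, 5].
clip(-7.5549) = 0.0, clip(-0.7197) = 0.0
Projection = [0.0, 0.0]
Squared diffs: [57.0765, 0.518]
Distance = sqrt(57.5945) = 7.5891


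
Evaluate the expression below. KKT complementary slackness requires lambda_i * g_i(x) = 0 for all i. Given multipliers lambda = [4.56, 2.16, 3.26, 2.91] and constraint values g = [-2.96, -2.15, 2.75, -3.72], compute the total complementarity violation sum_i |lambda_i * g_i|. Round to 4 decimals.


KKT complementary slackness check:
lambda_1 * g_1 = 4.56 * -2.96 = -13.4976
lambda_2 * g_2 = 2.16 * -2.15 = -4.644
lambda_3 * g_3 = 3.26 * 2.75 = 8.965
lambda_4 * g_4 = 2.91 * -3.72 = -10.8252
Total violation = 13.4976 + 4.644 + 8.965 + 10.8252 = 37.9318


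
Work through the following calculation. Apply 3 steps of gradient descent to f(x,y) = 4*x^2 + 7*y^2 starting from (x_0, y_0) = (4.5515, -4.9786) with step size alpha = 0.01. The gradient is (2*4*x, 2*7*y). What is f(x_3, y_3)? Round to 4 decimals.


Gradient descent on f(x,y) = 4*x^2 + 7*y^2.
Starting point: (4.5515, -4.9786), alpha = 0.01
Step 1: grad_x = 2*4*4.5515 = 36.412, grad_y = 2*7*-4.9786 = -69.7004
  x_1 = 4.5515 - 0.01*36.412 = 4.1874
  y_1 = -4.9786 - 0.01*-69.7004 = -4.2816
Step 2: grad_x = 2*4*4.1874 = 33.499, grad_y = 2*7*-4.2816 = -59.9423
  x_2 = 4.1874 - 0.01*33.499 = 3.8524
  y_2 = -4.2816 - 0.01*-59.9423 = -3.6822
Step 3: grad_x = 2*4*3.8524 = 30.8191, grad_y = 2*7*-3.6822 = -51.5504
  x_3 = 3.8524 - 0.01*30.8191 = 3.5442
  y_3 = -3.6822 - 0.01*-51.5504 = -3.1667
f(3.5442, -3.1667) = 4*3.5442^2 + 7*(-3.1667)^2 = 120.4399


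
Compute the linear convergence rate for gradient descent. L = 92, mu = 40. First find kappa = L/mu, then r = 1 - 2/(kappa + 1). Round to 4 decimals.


Step 1: Compute the condition number.
kappa = L/mu = 92/40 = 2.3
Step 2: Compute the convergence rate.
r = 1 - 2/(kappa + 1) = 1 - 2*mu/(L + mu) = (L - mu)/(L + mu) = 52/132 = 0.3939


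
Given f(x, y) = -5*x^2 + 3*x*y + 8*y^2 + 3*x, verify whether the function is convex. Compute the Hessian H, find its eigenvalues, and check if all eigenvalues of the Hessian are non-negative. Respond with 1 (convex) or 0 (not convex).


The Hessian of f(x,y) = -5*x^2 + 3*x*y + 8*y^2 + 3*x is:
H = [[-10, 3], [3, 16]]
Trace = -10 + 16 = 6
Determinant = -10*16 - (3)^2 = -169
Discriminant = (6)^2 - 4*-169 = 712.0
Eigenvalues: lambda_1 = -10.3417, lambda_2 = 16.3417
The function is not convex.

0


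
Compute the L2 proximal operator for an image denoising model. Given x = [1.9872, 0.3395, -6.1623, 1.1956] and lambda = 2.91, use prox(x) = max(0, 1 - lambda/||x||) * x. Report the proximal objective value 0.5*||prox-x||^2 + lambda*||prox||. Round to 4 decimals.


Step 1: Compute ||x||.
||x|| = 6.593
Step 2: Compute scaling factor.
scale = max(0, 1 - 2.91/6.593) = 0.5586
Step 3: prox(x) = [1.1101, 0.1897, -3.4424, 0.6679]
||prox(x)|| = 3.683
Step 4: Proximal objective.
0.5*||prox-x||^2 = 4.2341
lambda*||prox|| = 10.7175
Total = 14.9516


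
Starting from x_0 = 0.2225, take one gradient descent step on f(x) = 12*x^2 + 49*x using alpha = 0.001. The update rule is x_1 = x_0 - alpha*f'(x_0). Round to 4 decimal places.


We compute the gradient at x_0 and apply the update.
f'(x) = 24*x + 49
f'(0.2225) = 24*0.2225 + 49 = 54.34
x_1 = 0.2225 - 0.001*54.34 = 0.1682


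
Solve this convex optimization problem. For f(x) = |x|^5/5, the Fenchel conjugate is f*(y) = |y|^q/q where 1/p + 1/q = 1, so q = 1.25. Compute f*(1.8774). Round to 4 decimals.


The conjugate exponent q satisfies 1/p + 1/q = 1.
p = 5, so q = 5/(5 - 1) = 1.25
|y|^q = 1.8774^1.25 = 2.1976
f*(1.8774) = 2.1976 / 1.25 = 1.7581


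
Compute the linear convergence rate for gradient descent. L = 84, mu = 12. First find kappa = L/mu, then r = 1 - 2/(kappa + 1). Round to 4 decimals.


Step 1: Compute the condition number.
kappa = L/mu = 84/12 = 7.0
Step 2: Compute the convergence rate.
r = 1 - 2/(kappa + 1) = 1 - 2*mu/(L + mu) = (L - mu)/(L + mu) = 72/96 = 0.75


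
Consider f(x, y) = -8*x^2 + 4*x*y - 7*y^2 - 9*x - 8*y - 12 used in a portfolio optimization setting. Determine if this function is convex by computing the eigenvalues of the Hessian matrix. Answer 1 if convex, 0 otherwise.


The Hessian of f(x,y) = -8*x^2 + 4*x*y - 7*y^2 - 9*x - 8*y - 12 is:
H = [[-16, 4], [4, -14]]
Trace = -16 - 14 = -30
Determinant = -16*-14 - (4)^2 = 208
Discriminant = (-30)^2 - 4*208 = 68.0
Eigenvalues: lambda_1 = -19.1231, lambda_2 = -10.8769
The function is not convex.

0


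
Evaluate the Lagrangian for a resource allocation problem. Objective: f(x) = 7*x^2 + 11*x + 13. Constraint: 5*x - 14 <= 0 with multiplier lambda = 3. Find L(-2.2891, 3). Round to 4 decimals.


Step 1: Evaluate f(x).
f(-2.2891) = 7*(-2.2891)^2 + 11*(-2.2891) + 13 = 24.4998
Step 2: Evaluate g(x).
g(-2.2891) = 5*-2.2891 - 14 = -25.4455
Step 3: Compute Lagrangian.
L = 24.4998 + 3*-25.4455 = -51.8367


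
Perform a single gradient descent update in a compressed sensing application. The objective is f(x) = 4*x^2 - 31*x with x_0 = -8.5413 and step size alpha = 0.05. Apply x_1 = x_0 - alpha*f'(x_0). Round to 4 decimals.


We compute the gradient at x_0 and apply the update.
f'(x) = 8*x - 31
f'(-8.5413) = 8*-8.5413 - 31 = -99.3304
x_1 = -8.5413 - 0.05*-99.3304 = -3.5748


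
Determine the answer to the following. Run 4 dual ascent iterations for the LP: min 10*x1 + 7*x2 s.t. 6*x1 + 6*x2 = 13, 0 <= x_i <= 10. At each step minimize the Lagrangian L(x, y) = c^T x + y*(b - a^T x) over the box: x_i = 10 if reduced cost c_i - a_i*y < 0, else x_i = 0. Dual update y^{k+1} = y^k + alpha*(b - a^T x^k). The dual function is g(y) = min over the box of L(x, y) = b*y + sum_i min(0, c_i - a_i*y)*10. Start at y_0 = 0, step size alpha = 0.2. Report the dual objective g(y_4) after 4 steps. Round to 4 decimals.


Dual ascent for LP: min 10*x1 + 7*x2, 6*x1 + 6*x2 = 13, 0 <= x_i <= 10
Step 1: y^k = 0.0, reduced costs: (10.0, 7.0)
  x^k = (0.0, 0.0), subgradient = b - a^T x = 13.0
  y^{k+1} = 0.0 + 0.2*13.0 = 2.6
Step 2: y^k = 2.6, reduced costs: (-5.6, -8.6)
  x^k = (10.0, 10.0), subgradient = b - a^T x = -107.0
  y^{k+1} = 2.6 + 0.2*-107.0 = -18.8
Step 3: y^k = -18.8, reduced costs: (122.8, 119.8)
  x^k = (0.0, 0.0), subgradient = b - a^T x = 13.0
  y^{k+1} = -18.8 + 0.2*13.0 = -16.2
Step 4: y^k = -16.2, reduced costs: (107.2, 104.2)
  x^k = (0.0, 0.0), subgradient = b - a^T x = 13.0
  y^{k+1} = -16.2 + 0.2*13.0 = -13.6
Dual objective at y_4 = -13.6: reduced costs (91.6, 88.6), box minimizer x = (0.0, 0.0)
g(y_4) = b*y + (c1 - a1*y)*x1 + (c2 - a2*y)*x2 = 13*(-13.6) + 91.6*0.0 + 88.6*0.0 = -176.8 + 0.0 + 0.0 = -176.8


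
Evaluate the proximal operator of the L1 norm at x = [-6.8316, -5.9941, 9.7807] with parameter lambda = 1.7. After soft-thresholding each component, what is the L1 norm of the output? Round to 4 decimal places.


Soft-thresholding with lambda = 1.7:
prox(-6.8316) = sign(-6.8316)*max(|-6.8316| - 1.7, 0) = -5.1316
prox(-5.9941) = sign(-5.9941)*max(|-5.9941| - 1.7, 0) = -4.2941
prox(9.7807) = sign(9.7807)*max(|9.7807| - 1.7, 0) = 8.0807
prox(x) = [-5.1316, -4.2941, 8.0807]
||prox(x)||_1 = 5.1316 + 4.2941 + 8.0807 = 17.5064


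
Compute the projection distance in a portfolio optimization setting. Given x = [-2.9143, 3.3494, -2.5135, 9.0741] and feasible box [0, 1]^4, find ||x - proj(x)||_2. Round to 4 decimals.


Project each component onto [0, 1].
clip(-2.9143) = 0.0, clip(3.3494) = 1.0, clip(-2.5135) = 0.0, clip(9.0741) = 1.0
Projection = [0.0, 1.0, 0.0, 1.0]
Squared diffs: [8.4931, 5.5197, 6.3177, 65.1911]
Distance = sqrt(85.5216) = 9.2478


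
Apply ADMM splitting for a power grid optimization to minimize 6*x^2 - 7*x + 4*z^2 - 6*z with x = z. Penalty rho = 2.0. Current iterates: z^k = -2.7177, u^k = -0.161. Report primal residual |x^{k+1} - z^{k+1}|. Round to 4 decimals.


ADMM iteration with rho = 2.0, z^k = -2.7177, u^k = -0.161
Step 1: x-update.
Minimize 6*x^2 - 7*x + (2.0/2)*(x + 2.7177 - 0.161)^2
FOC: (2*6 + 2.0)*x = 7 + 2.0*(-2.7177 + 0.161)
x^{k+1} = 0.1348
Step 2: z-update.
Minimize 4*z^2 - 6*z + (2.0/2)*(0.1348 - z - 0.161)^2
FOC: (2*4 + 2.0)*z = 6 + 2.0*(0.1348 - 0.161)
z^{k+1} = 0.5948
Step 3: u-update.
u^{k+1} = -0.161 + 0.1348 - 0.5948 = -0.621
Step 4: Primal residual = |0.1348 - 0.5948| = 0.46


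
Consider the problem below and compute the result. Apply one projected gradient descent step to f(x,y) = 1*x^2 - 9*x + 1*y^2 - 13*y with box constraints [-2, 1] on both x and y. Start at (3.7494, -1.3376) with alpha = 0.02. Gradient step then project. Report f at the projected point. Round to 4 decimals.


Step 1: Compute gradient at (3.7494, -1.3376).
grad_x = 2*1*3.7494 - 9 = -1.5012
grad_y = 2*1*-1.3376 - 13 = -15.6752
Step 2: Gradient step.
x_raw = 3.7494 - 0.02*-1.5012 = 3.7794
y_raw = -1.3376 - 0.02*-15.6752 = -1.0241
Step 3: Project onto [-2, 1].
x_proj = clip(3.7794) = 1.0
y_proj = clip(-1.0241) = -1.0241
Step 4: Evaluate f.
f(1.0, -1.0241) = 6.362


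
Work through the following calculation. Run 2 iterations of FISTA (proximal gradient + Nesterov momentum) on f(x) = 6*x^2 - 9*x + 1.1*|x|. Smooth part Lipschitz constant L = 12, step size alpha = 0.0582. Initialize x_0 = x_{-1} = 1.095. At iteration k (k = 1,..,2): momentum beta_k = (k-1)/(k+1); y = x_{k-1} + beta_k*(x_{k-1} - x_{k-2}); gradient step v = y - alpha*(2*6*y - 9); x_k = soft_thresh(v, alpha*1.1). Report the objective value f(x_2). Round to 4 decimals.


FISTA on f(x) = 6*x^2 - 9*x + 1.1*|x|
L = 12, alpha = 0.0582
Iteration 1: beta = 0.0, y = 1.095 + 0.0*(1.095 - 1.095) = 1.095
  grad(y) = 4.14, v = y - alpha*grad = 0.8541
  prox(v) = soft_thresh(0.8541, 0.064) = 0.79
Iteration 2: beta = 0.3333, y = 0.79 + 0.3333*(0.79 - 1.095) = 0.6884
  grad(y) = -0.7395, v = y - alpha*grad = 0.7314
  prox(v) = soft_thresh(0.7314, 0.064) = 0.6674
f(x_2) = 6*0.6674^2 - 9*0.6674 + 1.1*|0.6674| = -2.5999


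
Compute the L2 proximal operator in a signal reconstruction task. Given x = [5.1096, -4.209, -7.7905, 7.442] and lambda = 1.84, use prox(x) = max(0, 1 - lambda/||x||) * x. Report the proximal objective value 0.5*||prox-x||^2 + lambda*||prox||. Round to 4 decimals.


Step 1: Compute ||x||.
||x|| = 12.6451
Step 2: Compute scaling factor.
scale = max(0, 1 - 1.84/12.6451) = 0.8545
Step 3: prox(x) = [4.3661, -3.5965, -6.6569, 6.3591]
||prox(x)|| = 10.8051
Step 4: Proximal objective.
0.5*||prox-x||^2 = 1.6928
lambda*||prox|| = 19.8814
Total = 21.5742


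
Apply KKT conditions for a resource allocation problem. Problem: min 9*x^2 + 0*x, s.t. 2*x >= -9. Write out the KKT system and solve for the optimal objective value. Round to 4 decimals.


Step 1: Try lambda = 0 (constraint inactive).
Stationarity: 2*9*x + 0 = 0
x* = 0/(2*9) = 0.0
Check constraint: 2*0.0 = 0.0 >= -9 -- satisfied.
Step 2: Compute optimal value.
f(x*) = 9*0.0^2 + 0*0.0 = 0.0


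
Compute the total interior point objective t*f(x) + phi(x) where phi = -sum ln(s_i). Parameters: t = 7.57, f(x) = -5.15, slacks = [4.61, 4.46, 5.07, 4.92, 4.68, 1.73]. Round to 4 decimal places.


Step 1: Compute log-barrier.
ln values: [1.5282, 1.4951, 1.6233, 1.5933, 1.5433, 0.5481]
phi = -(1.5282 + 1.4951 + 1.6233 + 1.5933 + 1.5433 + 0.5481) = -8.3314
Step 2: Compute augmented objective.
t*f(x) = 7.57*-5.15 = -38.9855
Total = -38.9855 - 8.3314 = -47.3169


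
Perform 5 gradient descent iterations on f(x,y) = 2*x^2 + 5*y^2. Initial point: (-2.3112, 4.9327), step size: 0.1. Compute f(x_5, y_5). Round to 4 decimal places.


Gradient descent on f(x,y) = 2*x^2 + 5*y^2.
Starting point: (-2.3112, 4.9327), alpha = 0.1
Step 1: grad_x = 2*2*-2.3112 = -9.2448, grad_y = 2*5*4.9327 = 49.327
  x_1 = -2.3112 - 0.1*-9.2448 = -1.3867
  y_1 = 4.9327 - 0.1*49.327 = -0.0
Step 2: grad_x = 2*2*-1.3867 = -5.5469, grad_y = 2*5*-0.0 = -0.0
  x_2 = -1.3867 - 0.1*-5.5469 = -0.832
  y_2 = -0.0 - 0.1*-0.0 = 0.0
Step 3: grad_x = 2*2*-0.832 = -3.3281, grad_y = 2*5*0.0 = 0.0
  x_3 = -0.832 - 0.1*-3.3281 = -0.4992
  y_3 = 0.0 - 0.1*0.0 = 0.0
Step 4: grad_x = 2*2*-0.4992 = -1.9969, grad_y = 2*5*0.0 = 0.0
  x_4 = -0.4992 - 0.1*-1.9969 = -0.2995
  y_4 = 0.0 - 0.1*0.0 = 0.0
Step 5: grad_x = 2*2*-0.2995 = -1.1981, grad_y = 2*5*0.0 = 0.0
  x_5 = -0.2995 - 0.1*-1.1981 = -0.1797
  y_5 = 0.0 - 0.1*0.0 = 0.0
f(-0.1797, 0.0) = 2*(-0.1797)^2 + 5*0.0^2 = 0.0646


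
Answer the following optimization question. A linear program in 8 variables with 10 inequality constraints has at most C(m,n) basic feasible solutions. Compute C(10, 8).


Each vertex corresponds to some choice of n active constraints out of m, so the number of vertices is at most C(m, n) = m! / (n!(m-n)!).
m = 10, n = 8
Numerator: 10 * 9 * 8 * 7 * 6 * 5 * 4 * 3
Denominator: 8! = 40320
C(10, 8) = 45


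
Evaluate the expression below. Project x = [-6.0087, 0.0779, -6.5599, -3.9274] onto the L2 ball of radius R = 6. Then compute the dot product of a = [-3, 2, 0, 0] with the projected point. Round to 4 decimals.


Step 1: Compute ||x|| (intermediates to 6 decimals).
||x|| = sqrt((-6.0087)^2 + 0.0779^2 + (-6.5599)^2 + (-3.9274)^2) = 9.724572
Step 2: Project.
Since ||x|| > R, scale = R/||x|| = 6/9.724572 = 0.616994, proj(x) = scale * x
proj(x) = [-3.707332, 0.048064, -4.047419, -2.423182]
Step 3: Dot product.
a^T * proj(x) = -3*(-3.707332) + 2*0.048064 + 0*(-4.047419) + 0*(-2.423182) = 11.2181


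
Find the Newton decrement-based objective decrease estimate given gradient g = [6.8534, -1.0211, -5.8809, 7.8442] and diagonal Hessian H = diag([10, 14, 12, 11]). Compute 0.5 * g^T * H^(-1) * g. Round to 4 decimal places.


Step 1: H is diagonal, so H^(-1) * g = [0.6853, -0.0729, -0.4901, 0.7131].
Step 2: g^T H^(-1) g = sum_i g_i^2 / H_ii
  = (6.8534)^2/10 + (-1.0211)^2/14 + (-5.8809)^2/12 + (7.8442)^2/11
  = 4.6969 + 0.0745 + 2.8821 + 5.5938 = 13.2472
Step 3: Objective decrease = 0.5 * g^T H^(-1) g = 6.6236


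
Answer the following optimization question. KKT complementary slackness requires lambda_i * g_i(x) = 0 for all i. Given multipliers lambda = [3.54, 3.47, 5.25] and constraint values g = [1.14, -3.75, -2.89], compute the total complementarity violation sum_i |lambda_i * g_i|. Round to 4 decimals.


KKT complementary slackness check:
lambda_1 * g_1 = 3.54 * 1.14 = 4.0356
lambda_2 * g_2 = 3.47 * -3.75 = -13.0125
lambda_3 * g_3 = 5.25 * -2.89 = -15.1725
Total violation = 4.0356 + 13.0125 + 15.1725 = 32.2206


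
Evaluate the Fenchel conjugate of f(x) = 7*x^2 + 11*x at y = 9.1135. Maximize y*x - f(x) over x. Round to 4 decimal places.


f*(y) = sup_x {y*x - a*x^2 - b*x} = sup_x {(y-b)*x - a*x^2}
FOC: (y - b) - 2a*x = 0 => x* = (y - b)/(2a)
x* = (9.1135 - 11)/(2*7) = -0.1348
f*(9.1135) = (y-b)^2/(4a) = (9.1135 - 11)^2/(4*7)
= 3.5589/28 = 0.1271


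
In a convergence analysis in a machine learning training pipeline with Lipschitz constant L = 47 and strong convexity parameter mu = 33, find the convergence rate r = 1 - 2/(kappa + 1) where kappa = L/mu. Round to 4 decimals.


Step 1: Compute the condition number.
kappa = L/mu = 47/33 = 1.4242
Step 2: Compute the convergence rate.
r = 1 - 2/(kappa + 1) = 1 - 2*mu/(L + mu) = (L - mu)/(L + mu) = 14/80 = 0.175


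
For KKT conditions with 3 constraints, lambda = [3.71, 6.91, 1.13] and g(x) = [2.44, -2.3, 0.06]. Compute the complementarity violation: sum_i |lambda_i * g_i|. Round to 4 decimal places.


KKT complementary slackness check:
lambda_1 * g_1 = 3.71 * 2.44 = 9.0524
lambda_2 * g_2 = 6.91 * -2.3 = -15.893
lambda_3 * g_3 = 1.13 * 0.06 = 0.0678
Total violation = 9.0524 + 15.893 + 0.0678 = 25.0132


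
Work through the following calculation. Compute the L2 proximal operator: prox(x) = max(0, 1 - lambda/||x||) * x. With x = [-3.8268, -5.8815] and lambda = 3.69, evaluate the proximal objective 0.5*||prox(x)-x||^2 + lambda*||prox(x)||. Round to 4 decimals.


Step 1: Compute ||x||.
||x|| = 7.0169
Step 2: Compute scaling factor.
scale = max(0, 1 - 3.69/7.0169) = 0.4741
Step 3: prox(x) = [-1.8144, -2.7886]
||prox(x)|| = 3.3269
Step 4: Proximal objective.
0.5*||prox-x||^2 = 6.8081
lambda*||prox|| = 12.2763
Total = 19.0842


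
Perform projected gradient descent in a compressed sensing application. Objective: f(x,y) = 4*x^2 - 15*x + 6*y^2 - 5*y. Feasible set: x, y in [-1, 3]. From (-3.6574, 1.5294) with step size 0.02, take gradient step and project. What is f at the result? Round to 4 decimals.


Step 1: Compute gradient at (-3.6574, 1.5294).
grad_x = 2*4*-3.6574 - 15 = -44.2592
grad_y = 2*6*1.5294 - 5 = 13.3528
Step 2: Gradient step.
x_raw = -3.6574 - 0.02*-44.2592 = -2.7722
y_raw = 1.5294 - 0.02*13.3528 = 1.2623
Step 3: Project onto [-1, 3].
x_proj = clip(-2.7722) = -1.0
y_proj = clip(1.2623) = 1.2623
Step 4: Evaluate f.
f(-1.0, 1.2623) = 22.2494


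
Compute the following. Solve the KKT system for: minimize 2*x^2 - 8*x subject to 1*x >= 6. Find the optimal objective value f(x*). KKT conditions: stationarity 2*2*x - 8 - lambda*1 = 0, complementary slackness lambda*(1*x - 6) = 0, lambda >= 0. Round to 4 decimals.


Step 1: Try lambda = 0 (constraint inactive).
x_unc = 8/(2*2) = 2.0
Check: 1*2.0 = 2.0 < 6 -- violated!
Step 2: Constraint must be active: 1*x = 6
x* = 6/1 = 6.0
lambda = (2*2*6.0 - 8)/1 = 16.0
Step 3: Compute optimal value.
f(x*) = 2*6.0^2 - 8*6.0 = 24.0


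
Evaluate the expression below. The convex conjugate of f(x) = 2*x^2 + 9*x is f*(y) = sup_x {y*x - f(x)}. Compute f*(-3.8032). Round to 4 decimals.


f*(y) = sup_x {y*x - a*x^2 - b*x} = sup_x {(y-b)*x - a*x^2}
FOC: (y - b) - 2a*x = 0 => x* = (y - b)/(2a)
x* = (-3.8032 - 9)/(2*2) = -3.2008
f*(-3.8032) = (y-b)^2/(4a) = (-3.8032 - 9)^2/(4*2)
= 163.9219/8 = 20.4902


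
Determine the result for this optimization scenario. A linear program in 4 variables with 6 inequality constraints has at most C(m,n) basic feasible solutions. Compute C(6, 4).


Each vertex corresponds to some choice of n active constraints out of m, so the number of vertices is at most C(m, n) = m! / (n!(m-n)!).
m = 6, n = 4
Numerator: 6 * 5 * 4 * 3
Denominator: 4! = 24
C(6, 4) = 15


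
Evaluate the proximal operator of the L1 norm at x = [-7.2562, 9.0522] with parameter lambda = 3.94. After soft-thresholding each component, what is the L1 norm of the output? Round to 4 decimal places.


Soft-thresholding with lambda = 3.94:
prox(-7.2562) = sign(-7.2562)*max(|-7.2562| - 3.94, 0) = -3.3162
prox(9.0522) = sign(9.0522)*max(|9.0522| - 3.94, 0) = 5.1122
prox(x) = [-3.3162, 5.1122]
||prox(x)||_1 = 3.3162 + 5.1122 = 8.4284


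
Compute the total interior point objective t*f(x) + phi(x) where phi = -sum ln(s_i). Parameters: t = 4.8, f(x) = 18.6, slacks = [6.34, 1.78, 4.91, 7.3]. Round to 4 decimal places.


Step 1: Compute log-barrier.
ln values: [1.8469, 0.5766, 1.5913, 1.9879]
phi = -(1.8469 + 0.5766 + 1.5913 + 1.9879) = -6.0026
Step 2: Compute augmented objective.
t*f(x) = 4.8*18.6 = 89.28
Total = 89.28 - 6.0026 = 83.2774


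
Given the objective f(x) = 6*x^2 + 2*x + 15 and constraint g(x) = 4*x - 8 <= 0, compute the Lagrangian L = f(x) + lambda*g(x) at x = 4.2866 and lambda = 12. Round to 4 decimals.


Step 1: Evaluate f(x).
f(4.2866) = 6*4.2866^2 + 2*4.2866 + 15 = 133.8228
Step 2: Evaluate g(x).
g(4.2866) = 4*4.2866 - 8 = 9.1464
Step 3: Compute Lagrangian.
L = 133.8228 + 12*9.1464 = 243.5796


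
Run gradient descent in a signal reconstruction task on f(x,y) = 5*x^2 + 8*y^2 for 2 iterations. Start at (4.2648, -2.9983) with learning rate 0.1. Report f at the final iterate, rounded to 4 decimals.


Gradient descent on f(x,y) = 5*x^2 + 8*y^2.
Starting point: (4.2648, -2.9983), alpha = 0.1
Step 1: grad_x = 2*5*4.2648 = 42.648, grad_y = 2*8*-2.9983 = -47.9728
  x_1 = 4.2648 - 0.1*42.648 = 0.0
  y_1 = -2.9983 - 0.1*-47.9728 = 1.799
Step 2: grad_x = 2*5*0.0 = 0.0, grad_y = 2*8*1.799 = 28.7837
  x_2 = 0.0 - 0.1*0.0 = 0.0
  y_2 = 1.799 - 0.1*28.7837 = -1.0794
f(0.0, -1.0794) = 5*0.0^2 + 8*(-1.0794)^2 = 9.3206


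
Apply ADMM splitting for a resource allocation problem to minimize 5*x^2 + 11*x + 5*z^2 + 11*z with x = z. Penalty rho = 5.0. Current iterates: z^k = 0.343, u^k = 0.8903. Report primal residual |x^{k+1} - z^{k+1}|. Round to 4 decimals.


ADMM iteration with rho = 5.0, z^k = 0.343, u^k = 0.8903
Step 1: x-update.
Minimize 5*x^2 + 11*x + (5.0/2)*(x - 0.343 + 0.8903)^2
FOC: (2*5 + 5.0)*x = -11 + 5.0*(0.343 - 0.8903)
x^{k+1} = -0.9158
Step 2: z-update.
Minimize 5*z^2 + 11*z + (5.0/2)*(-0.9158 - z + 0.8903)^2
FOC: (2*5 + 5.0)*z = -11 + 5.0*(-0.9158 + 0.8903)
z^{k+1} = -0.7418
Step 3: u-update.
u^{k+1} = 0.8903 - 0.9158 + 0.7418 = 0.7164
Step 4: Primal residual = |-0.9158 + 0.7418| = 0.1739


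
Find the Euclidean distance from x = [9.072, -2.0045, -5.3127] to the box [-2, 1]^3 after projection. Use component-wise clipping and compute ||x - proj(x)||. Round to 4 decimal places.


Project each component onto [-2, 1].
clip(9.072) = 1.0, clip(-2.0045) = -2.0, clip(-5.3127) = -2.0
Projection = [1.0, -2.0, -2.0]
Squared diffs: [65.1572, 0.0, 10.974]
Distance = sqrt(76.1312) = 8.7253


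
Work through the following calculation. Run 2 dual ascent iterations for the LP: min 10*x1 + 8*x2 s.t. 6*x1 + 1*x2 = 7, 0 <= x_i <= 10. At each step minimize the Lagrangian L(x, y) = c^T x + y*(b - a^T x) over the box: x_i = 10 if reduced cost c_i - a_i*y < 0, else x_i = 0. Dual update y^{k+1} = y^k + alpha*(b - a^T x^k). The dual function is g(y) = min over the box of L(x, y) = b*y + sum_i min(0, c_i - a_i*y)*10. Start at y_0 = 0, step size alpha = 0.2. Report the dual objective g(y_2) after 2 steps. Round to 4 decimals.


Dual ascent for LP: min 10*x1 + 8*x2, 6*x1 + 1*x2 = 7, 0 <= x_i <= 10
Step 1: y^k = 0.0, reduced costs: (10.0, 8.0)
  x^k = (0.0, 0.0), subgradient = b - a^T x = 7.0
  y^{k+1} = 0.0 + 0.2*7.0 = 1.4
Step 2: y^k = 1.4, reduced costs: (1.6, 6.6)
  x^k = (0.0, 0.0), subgradient = b - a^T x = 7.0
  y^{k+1} = 1.4 + 0.2*7.0 = 2.8
Dual objective at y_2 = 2.8: reduced costs (-6.8, 5.2), box minimizer x = (10.0, 0.0)
g(y_2) = b*y + (c1 - a1*y)*x1 + (c2 - a2*y)*x2 = 7*2.8 + (-6.8)*10.0 + 5.2*0.0 = 19.6 - 68.0 + 0.0 = -48.4


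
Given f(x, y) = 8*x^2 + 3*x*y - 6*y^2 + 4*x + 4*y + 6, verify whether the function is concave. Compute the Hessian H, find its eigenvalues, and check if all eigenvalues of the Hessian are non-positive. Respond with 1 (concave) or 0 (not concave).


The Hessian of f(x,y) = 8*x^2 + 3*x*y - 6*y^2 + 4*x + 4*y + 6 is:
H = [[16, 3], [3, -12]]
Trace = 16 - 12 = 4
Determinant = 16*-12 - (3)^2 = -201
Discriminant = (4)^2 - 4*-201 = 820.0
Eigenvalues: lambda_1 = -12.3178, lambda_2 = 16.3178
The function is not concave.

0


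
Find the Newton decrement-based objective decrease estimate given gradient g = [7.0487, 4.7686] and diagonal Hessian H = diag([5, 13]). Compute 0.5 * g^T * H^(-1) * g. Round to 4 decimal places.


Step 1: H is diagonal, so H^(-1) * g = [1.4097, 0.3668].
Step 2: g^T H^(-1) g = sum_i g_i^2 / H_ii
  = (7.0487)^2/5 + (4.7686)^2/13
  = 9.9368 + 1.7492 = 11.686
Step 3: Objective decrease = 0.5 * g^T H^(-1) g = 5.843


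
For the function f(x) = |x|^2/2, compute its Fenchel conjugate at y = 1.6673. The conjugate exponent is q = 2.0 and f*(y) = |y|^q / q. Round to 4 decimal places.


The conjugate exponent q satisfies 1/p + 1/q = 1.
p = 2, so q = 2/(2 - 1) = 2.0
|y|^q = 1.6673^2.0 = 2.7799
f*(1.6673) = 2.7799 / 2.0 = 1.3899


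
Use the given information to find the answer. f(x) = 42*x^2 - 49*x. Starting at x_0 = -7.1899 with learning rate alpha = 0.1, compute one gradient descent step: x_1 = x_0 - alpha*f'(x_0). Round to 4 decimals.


We compute the gradient at x_0 and apply the update.
f'(x) = 84*x - 49
f'(-7.1899) = 84*-7.1899 - 49 = -652.9516
x_1 = -7.1899 - 0.1*-652.9516 = 58.1053


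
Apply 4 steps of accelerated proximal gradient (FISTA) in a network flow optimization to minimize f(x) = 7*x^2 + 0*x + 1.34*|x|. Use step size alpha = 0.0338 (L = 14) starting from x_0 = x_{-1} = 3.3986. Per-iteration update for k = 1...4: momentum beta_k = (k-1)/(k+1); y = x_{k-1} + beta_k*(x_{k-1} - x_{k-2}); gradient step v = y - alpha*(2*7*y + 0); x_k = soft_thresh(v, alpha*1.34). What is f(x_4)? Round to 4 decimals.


FISTA on f(x) = 7*x^2 + 0*x + 1.34*|x|
L = 14, alpha = 0.0338
Iteration 1: beta = 0.0, y = 3.3986 + 0.0*(3.3986 - 3.3986) = 3.3986
  grad(y) = 47.5804, v = y - alpha*grad = 1.7904
  prox(v) = soft_thresh(1.7904, 0.0453) = 1.7451
Iteration 2: beta = 0.3333, y = 1.7451 + 0.3333*(1.7451 - 3.3986) = 1.1939
  grad(y) = 16.7149, v = y - alpha*grad = 0.629
  prox(v) = soft_thresh(0.629, 0.0453) = 0.5837
Iteration 3: beta = 0.5, y = 0.5837 + 0.5*(0.5837 - 1.7451) = 0.003
  grad(y) = 0.0413, v = y - alpha*grad = 0.0016
  prox(v) = soft_thresh(0.0016, 0.0453) = 0.0
Iteration 4: beta = 0.6, y = 0.0 + 0.6*(0.0 - 0.5837) = -0.3502
  grad(y) = -4.9028, v = y - alpha*grad = -0.1845
  prox(v) = soft_thresh(-0.1845, 0.0453) = -0.1392
f(x_4) = 7*(-0.1392)^2 + 0*(-0.1392) + 1.34*|-0.1392| = 0.3221


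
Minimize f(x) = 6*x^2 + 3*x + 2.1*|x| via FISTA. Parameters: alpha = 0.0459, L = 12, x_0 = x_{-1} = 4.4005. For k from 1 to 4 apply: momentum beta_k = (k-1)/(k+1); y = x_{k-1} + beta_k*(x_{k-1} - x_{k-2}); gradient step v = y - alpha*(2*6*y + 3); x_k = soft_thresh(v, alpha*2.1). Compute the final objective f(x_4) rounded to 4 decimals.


FISTA on f(x) = 6*x^2 + 3*x + 2.1*|x|
L = 12, alpha = 0.0459
Iteration 1: beta = 0.0, y = 4.4005 + 0.0*(4.4005 - 4.4005) = 4.4005
  grad(y) = 55.806, v = y - alpha*grad = 1.839
  prox(v) = soft_thresh(1.839, 0.0964) = 1.7426
Iteration 2: beta = 0.3333, y = 1.7426 + 0.3333*(1.7426 - 4.4005) = 0.8567
  grad(y) = 13.2798, v = y - alpha*grad = 0.2471
  prox(v) = soft_thresh(0.2471, 0.0964) = 0.1507
Iteration 3: beta = 0.5, y = 0.1507 + 0.5*(0.1507 - 1.7426) = -0.6452
  grad(y) = -4.7428, v = y - alpha*grad = -0.4275
  prox(v) = soft_thresh(-0.4275, 0.0964) = -0.3311
Iteration 4: beta = 0.6, y = -0.3311 + 0.6*(-0.3311 - 0.1507) = -0.6203
  grad(y) = -4.4432, v = y - alpha*grad = -0.4163
  prox(v) = soft_thresh(-0.4163, 0.0964) = -0.3199
f(x_4) = 6*(-0.3199)^2 + 3*(-0.3199) + 2.1*|-0.3199| = 0.3262


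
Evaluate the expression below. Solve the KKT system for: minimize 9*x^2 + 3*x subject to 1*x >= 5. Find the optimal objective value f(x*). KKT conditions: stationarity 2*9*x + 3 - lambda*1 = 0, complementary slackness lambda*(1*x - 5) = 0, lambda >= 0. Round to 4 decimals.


Step 1: Try lambda = 0 (constraint inactive).
x_unc = -3/(2*9) = -0.1667
Check: 1*-0.1667 = -0.1667 < 5 -- violated!
Step 2: Constraint must be active: 1*x = 5
x* = 5/1 = 5.0
lambda = (2*9*5.0 + 3)/1 = 93.0
Step 3: Compute optimal value.
f(x*) = 9*5.0^2 + 3*5.0 = 240.0


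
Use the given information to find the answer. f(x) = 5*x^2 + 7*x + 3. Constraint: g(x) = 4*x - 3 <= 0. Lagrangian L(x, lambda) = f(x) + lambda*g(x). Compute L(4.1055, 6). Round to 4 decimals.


Step 1: Evaluate f(x).
f(4.1055) = 5*4.1055^2 + 7*4.1055 + 3 = 116.0142
Step 2: Evaluate g(x).
g(4.1055) = 4*4.1055 - 3 = 13.422
Step 3: Compute Lagrangian.
L = 116.0142 + 6*13.422 = 196.5462


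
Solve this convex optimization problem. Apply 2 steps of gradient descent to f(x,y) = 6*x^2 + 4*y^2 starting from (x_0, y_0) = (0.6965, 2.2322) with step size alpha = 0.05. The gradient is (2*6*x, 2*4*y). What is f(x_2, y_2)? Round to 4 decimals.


Gradient descent on f(x,y) = 6*x^2 + 4*y^2.
Starting point: (0.6965, 2.2322), alpha = 0.05
Step 1: grad_x = 2*6*0.6965 = 8.358, grad_y = 2*4*2.2322 = 17.8576
  x_1 = 0.6965 - 0.05*8.358 = 0.2786
  y_1 = 2.2322 - 0.05*17.8576 = 1.3393
Step 2: grad_x = 2*6*0.2786 = 3.3432, grad_y = 2*4*1.3393 = 10.7146
  x_2 = 0.2786 - 0.05*3.3432 = 0.1114
  y_2 = 1.3393 - 0.05*10.7146 = 0.8036
f(0.1114, 0.8036) = 6*0.1114^2 + 4*0.8036^2 = 2.6576


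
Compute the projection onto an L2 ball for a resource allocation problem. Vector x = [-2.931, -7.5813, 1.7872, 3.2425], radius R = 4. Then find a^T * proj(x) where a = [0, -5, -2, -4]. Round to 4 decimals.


Step 1: Compute ||x|| (intermediates to 6 decimals).
||x|| = sqrt((-2.931)^2 + (-7.5813)^2 + 1.7872^2 + 3.2425^2) = 8.931672
Step 2: Project.
Since ||x|| > R, scale = R/||x|| = 4/8.931672 = 0.447844, proj(x) = scale * x
proj(x) = [-1.312631, -3.39524, 0.800387, 1.452134]
Step 3: Dot product.
a^T * proj(x) = 0*(-1.312631) - 5*(-3.39524) - 2*0.800387 - 4*1.452134 = 9.5669


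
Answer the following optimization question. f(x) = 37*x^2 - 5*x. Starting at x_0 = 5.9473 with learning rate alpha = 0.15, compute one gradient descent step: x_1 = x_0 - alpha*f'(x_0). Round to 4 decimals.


We compute the gradient at x_0 and apply the update.
f'(x) = 74*x - 5
f'(5.9473) = 74*5.9473 - 5 = 435.1002
x_1 = 5.9473 - 0.15*435.1002 = -59.3177


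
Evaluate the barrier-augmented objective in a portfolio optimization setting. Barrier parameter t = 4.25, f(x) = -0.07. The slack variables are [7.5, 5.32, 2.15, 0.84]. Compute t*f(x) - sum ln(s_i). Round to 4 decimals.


Step 1: Compute log-barrier.
ln values: [2.0149, 1.6715, 0.7655, -0.1744]
phi = -(2.0149 + 1.6715 + 0.7655 - 0.1744) = -4.2775
Step 2: Compute augmented objective.
t*f(x) = 4.25*-0.07 = -0.2975
Total = -0.2975 - 4.2775 = -4.575


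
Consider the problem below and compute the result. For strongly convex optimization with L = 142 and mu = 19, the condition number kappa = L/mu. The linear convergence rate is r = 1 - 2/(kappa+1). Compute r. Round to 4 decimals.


Step 1: Compute the condition number.
kappa = L/mu = 142/19 = 7.4737
Step 2: Compute the convergence rate.
r = 1 - 2/(kappa + 1) = 1 - 2*mu/(L + mu) = (L - mu)/(L + mu) = 123/161 = 0.764


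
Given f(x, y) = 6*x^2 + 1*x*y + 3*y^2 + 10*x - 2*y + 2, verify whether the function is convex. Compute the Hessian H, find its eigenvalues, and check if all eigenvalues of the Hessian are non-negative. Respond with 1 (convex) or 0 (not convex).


The Hessian of f(x,y) = 6*x^2 + 1*x*y + 3*y^2 + 10*x - 2*y + 2 is:
H = [[12, 1], [1, 6]]
Trace = 12 + 6 = 18
Determinant = 12*6 - (1)^2 = 71
Discriminant = (18)^2 - 4*71 = 40.0
Eigenvalues: lambda_1 = 5.8377, lambda_2 = 12.1623
The function is convex.

1


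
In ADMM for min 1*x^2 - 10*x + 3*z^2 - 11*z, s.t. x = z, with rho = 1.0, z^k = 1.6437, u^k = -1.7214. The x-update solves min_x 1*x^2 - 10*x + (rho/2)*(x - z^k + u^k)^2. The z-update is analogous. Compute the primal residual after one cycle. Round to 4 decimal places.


ADMM iteration with rho = 1.0, z^k = 1.6437, u^k = -1.7214
Step 1: x-update.
Minimize 1*x^2 - 10*x + (1.0/2)*(x - 1.6437 - 1.7214)^2
FOC: (2*1 + 1.0)*x = 10 + 1.0*(1.6437 + 1.7214)
x^{k+1} = 4.455
Step 2: z-update.
Minimize 3*z^2 - 11*z + (1.0/2)*(4.455 - z - 1.7214)^2
FOC: (2*3 + 1.0)*z = 11 + 1.0*(4.455 - 1.7214)
z^{k+1} = 1.9619
Step 3: u-update.
u^{k+1} = -1.7214 + 4.455 - 1.9619 = 0.7717
Step 4: Primal residual = |4.455 - 1.9619| = 2.4931


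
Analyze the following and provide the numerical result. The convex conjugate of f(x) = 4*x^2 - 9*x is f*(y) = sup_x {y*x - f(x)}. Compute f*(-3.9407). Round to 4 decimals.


f*(y) = sup_x {y*x - a*x^2 - b*x} = sup_x {(y-b)*x - a*x^2}
FOC: (y - b) - 2a*x = 0 => x* = (y - b)/(2a)
x* = (-3.9407 + 9)/(2*4) = 0.6324
f*(-3.9407) = (y-b)^2/(4a) = (-3.9407 + 9)^2/(4*4)
= 25.5965/16 = 1.5998


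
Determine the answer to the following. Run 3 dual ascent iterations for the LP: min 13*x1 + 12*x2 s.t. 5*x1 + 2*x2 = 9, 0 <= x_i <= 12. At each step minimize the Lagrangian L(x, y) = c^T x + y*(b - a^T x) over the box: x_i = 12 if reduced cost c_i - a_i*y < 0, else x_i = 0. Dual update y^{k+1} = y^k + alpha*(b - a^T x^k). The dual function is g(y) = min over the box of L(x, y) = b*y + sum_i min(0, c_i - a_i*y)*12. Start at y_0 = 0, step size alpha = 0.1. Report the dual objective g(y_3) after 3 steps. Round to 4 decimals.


Dual ascent for LP: min 13*x1 + 12*x2, 5*x1 + 2*x2 = 9, 0 <= x_i <= 12
Step 1: y^k = 0.0, reduced costs: (13.0, 12.0)
  x^k = (0.0, 0.0), subgradient = b - a^T x = 9.0
  y^{k+1} = 0.0 + 0.1*9.0 = 0.9
Step 2: y^k = 0.9, reduced costs: (8.5, 10.2)
  x^k = (0.0, 0.0), subgradient = b - a^T x = 9.0
  y^{k+1} = 0.9 + 0.1*9.0 = 1.8
Step 3: y^k = 1.8, reduced costs: (4.0, 8.4)
  x^k = (0.0, 0.0), subgradient = b - a^T x = 9.0
  y^{k+1} = 1.8 + 0.1*9.0 = 2.7
Dual objective at y_3 = 2.7: reduced costs (-0.5, 6.6), box minimizer x = (12.0, 0.0)
g(y_3) = b*y + (c1 - a1*y)*x1 + (c2 - a2*y)*x2 = 9*2.7 + (-0.5)*12.0 + 6.6*0.0 = 24.3 - 6.0 + 0.0 = 18.3


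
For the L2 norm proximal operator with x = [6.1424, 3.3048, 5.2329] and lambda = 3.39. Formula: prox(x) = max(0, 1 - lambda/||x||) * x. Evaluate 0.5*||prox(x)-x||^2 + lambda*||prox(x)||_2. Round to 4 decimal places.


Step 1: Compute ||x||.
||x|| = 8.7197
Step 2: Compute scaling factor.
scale = max(0, 1 - 3.39/8.7197) = 0.6112
Step 3: prox(x) = [3.7544, 2.02, 3.1985]
||prox(x)|| = 5.3297
Step 4: Proximal objective.
0.5*||prox-x||^2 = 5.7461
lambda*||prox|| = 18.0677
Total = 23.8139


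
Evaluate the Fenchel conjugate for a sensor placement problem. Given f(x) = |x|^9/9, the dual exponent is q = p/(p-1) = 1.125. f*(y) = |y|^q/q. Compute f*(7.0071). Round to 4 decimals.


The conjugate exponent q satisfies 1/p + 1/q = 1.
p = 9, so q = 9/(9 - 1) = 1.125
|y|^q = 7.0071^1.125 = 8.9378
f*(7.0071) = 8.9378 / 1.125 = 7.9447


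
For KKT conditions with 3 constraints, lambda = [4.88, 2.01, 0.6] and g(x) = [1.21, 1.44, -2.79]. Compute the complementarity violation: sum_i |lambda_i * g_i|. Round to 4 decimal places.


KKT complementary slackness check:
lambda_1 * g_1 = 4.88 * 1.21 = 5.9048
lambda_2 * g_2 = 2.01 * 1.44 = 2.8944
lambda_3 * g_3 = 0.6 * -2.79 = -1.674
Total violation = 5.9048 + 2.8944 + 1.674 = 10.4732


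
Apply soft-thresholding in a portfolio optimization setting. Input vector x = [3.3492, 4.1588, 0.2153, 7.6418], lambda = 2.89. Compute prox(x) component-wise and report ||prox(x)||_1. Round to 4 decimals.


Soft-thresholding with lambda = 2.89:
prox(3.3492) = sign(3.3492)*max(|3.3492| - 2.89, 0) = 0.4592
prox(4.1588) = sign(4.1588)*max(|4.1588| - 2.89, 0) = 1.2688
prox(0.2153) = sign(0.2153)*max(|0.2153| - 2.89, 0) = 0.0
prox(7.6418) = sign(7.6418)*max(|7.6418| - 2.89, 0) = 4.7518
prox(x) = [0.4592, 1.2688, 0.0, 4.7518]
||prox(x)||_1 = 0.4592 + 1.2688 + 0.0 + 4.7518 = 6.4798


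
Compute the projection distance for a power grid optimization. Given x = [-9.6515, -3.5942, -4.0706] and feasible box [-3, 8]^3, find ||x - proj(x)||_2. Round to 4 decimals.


Project each component onto [-3, 8].
clip(-9.6515) = -3.0, clip(-3.5942) = -3.0, clip(-4.0706) = -3.0
Projection = [-3.0, -3.0, -3.0]
Squared diffs: [44.2425, 0.3531, 1.1462]
Distance = sqrt(45.7418) = 6.7633


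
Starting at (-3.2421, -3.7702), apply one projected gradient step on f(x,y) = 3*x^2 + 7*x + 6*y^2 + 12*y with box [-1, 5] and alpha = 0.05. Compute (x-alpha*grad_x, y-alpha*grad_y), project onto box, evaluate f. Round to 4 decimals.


Step 1: Compute gradient at (-3.2421, -3.7702).
grad_x = 2*3*-3.2421 + 7 = -12.4526
grad_y = 2*6*-3.7702 + 12 = -33.2424
Step 2: Gradient step.
x_raw = -3.2421 - 0.05*-12.4526 = -2.6195
y_raw = -3.7702 - 0.05*-33.2424 = -2.1081
Step 3: Project onto [-1, 5].
x_proj = clip(-2.6195) = -1.0
y_proj = clip(-2.1081) = -1.0
Step 4: Evaluate f.
f(-1.0, -1.0) = -10.0
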